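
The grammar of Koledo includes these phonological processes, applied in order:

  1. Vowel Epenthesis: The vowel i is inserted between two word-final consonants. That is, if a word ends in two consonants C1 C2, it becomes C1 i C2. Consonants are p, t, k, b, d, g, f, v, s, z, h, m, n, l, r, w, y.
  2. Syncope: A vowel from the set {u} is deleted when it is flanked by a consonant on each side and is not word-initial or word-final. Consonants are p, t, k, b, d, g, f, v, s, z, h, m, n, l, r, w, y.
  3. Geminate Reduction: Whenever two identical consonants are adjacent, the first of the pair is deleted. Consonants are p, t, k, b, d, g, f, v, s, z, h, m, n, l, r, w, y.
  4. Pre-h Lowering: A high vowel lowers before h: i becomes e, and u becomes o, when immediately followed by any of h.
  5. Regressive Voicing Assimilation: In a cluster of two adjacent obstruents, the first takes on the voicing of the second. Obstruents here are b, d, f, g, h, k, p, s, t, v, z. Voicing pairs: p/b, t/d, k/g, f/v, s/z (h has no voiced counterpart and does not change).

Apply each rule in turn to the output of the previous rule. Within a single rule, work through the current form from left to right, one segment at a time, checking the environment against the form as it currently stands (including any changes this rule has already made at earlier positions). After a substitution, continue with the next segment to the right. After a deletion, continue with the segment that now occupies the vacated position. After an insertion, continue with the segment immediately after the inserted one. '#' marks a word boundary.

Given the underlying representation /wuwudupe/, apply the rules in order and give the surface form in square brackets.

1 Vowel Epenthesis: no change — [wuwudupe]
2 Syncope: [wuwudupe] → [wwdpe]
3 Geminate Reduction: [wwdpe] → [wdpe]
4 Pre-h Lowering: no change — [wdpe]
5 Regressive Voicing Assimilation: [wdpe] → [wtpe]

[wtpe]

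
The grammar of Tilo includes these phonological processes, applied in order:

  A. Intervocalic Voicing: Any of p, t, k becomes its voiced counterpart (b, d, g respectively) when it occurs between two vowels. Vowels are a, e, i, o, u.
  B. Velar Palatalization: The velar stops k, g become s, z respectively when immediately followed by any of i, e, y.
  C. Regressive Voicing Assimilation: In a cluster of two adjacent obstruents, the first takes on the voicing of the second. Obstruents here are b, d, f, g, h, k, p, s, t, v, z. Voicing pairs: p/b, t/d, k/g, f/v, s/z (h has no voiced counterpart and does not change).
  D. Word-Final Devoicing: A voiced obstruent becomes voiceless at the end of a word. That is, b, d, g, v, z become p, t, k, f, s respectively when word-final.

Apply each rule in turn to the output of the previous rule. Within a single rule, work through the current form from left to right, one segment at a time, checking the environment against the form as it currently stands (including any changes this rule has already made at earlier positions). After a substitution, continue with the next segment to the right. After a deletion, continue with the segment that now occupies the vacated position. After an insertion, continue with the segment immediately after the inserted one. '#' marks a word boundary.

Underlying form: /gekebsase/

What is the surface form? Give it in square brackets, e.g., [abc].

A Intervocalic Voicing: [gekebsase] → [gegebsase]
B Velar Palatalization: [gegebsase] → [zezebsase]
C Regressive Voicing Assimilation: [zezebsase] → [zezepsase]
D Word-Final Devoicing: no change — [zezepsase]

[zezepsase]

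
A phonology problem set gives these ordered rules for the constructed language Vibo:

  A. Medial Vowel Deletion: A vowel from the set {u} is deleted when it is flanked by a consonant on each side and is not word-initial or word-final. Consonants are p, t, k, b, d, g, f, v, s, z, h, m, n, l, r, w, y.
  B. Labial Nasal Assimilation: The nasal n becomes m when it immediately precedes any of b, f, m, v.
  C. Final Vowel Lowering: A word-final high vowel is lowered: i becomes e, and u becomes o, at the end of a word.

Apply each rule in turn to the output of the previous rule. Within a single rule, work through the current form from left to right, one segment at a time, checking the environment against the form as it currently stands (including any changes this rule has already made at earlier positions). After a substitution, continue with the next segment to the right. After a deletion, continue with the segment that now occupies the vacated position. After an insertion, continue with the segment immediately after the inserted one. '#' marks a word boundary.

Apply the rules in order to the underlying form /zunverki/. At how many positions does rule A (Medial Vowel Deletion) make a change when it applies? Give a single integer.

1

A Medial Vowel Deletion: [zunverki] → [znverki]
B Labial Nasal Assimilation: [znverki] → [zmverki]
C Final Vowel Lowering: [zmverki] → [zmverke]
Rule A changed 1 position(s).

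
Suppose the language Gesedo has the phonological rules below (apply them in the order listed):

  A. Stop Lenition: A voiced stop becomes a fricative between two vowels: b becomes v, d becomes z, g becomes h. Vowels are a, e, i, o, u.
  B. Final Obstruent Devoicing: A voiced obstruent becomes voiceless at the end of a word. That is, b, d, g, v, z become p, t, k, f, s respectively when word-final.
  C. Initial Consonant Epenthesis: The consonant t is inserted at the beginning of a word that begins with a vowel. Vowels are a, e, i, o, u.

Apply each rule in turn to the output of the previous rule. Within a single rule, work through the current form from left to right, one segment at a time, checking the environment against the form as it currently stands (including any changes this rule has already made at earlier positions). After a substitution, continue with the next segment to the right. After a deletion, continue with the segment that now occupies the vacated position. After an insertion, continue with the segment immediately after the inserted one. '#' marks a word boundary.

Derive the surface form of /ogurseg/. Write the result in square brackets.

[tohursek]

A Stop Lenition: [ogurseg] → [ohurseg]
B Final Obstruent Devoicing: [ohurseg] → [ohursek]
C Initial Consonant Epenthesis: [ohursek] → [tohursek]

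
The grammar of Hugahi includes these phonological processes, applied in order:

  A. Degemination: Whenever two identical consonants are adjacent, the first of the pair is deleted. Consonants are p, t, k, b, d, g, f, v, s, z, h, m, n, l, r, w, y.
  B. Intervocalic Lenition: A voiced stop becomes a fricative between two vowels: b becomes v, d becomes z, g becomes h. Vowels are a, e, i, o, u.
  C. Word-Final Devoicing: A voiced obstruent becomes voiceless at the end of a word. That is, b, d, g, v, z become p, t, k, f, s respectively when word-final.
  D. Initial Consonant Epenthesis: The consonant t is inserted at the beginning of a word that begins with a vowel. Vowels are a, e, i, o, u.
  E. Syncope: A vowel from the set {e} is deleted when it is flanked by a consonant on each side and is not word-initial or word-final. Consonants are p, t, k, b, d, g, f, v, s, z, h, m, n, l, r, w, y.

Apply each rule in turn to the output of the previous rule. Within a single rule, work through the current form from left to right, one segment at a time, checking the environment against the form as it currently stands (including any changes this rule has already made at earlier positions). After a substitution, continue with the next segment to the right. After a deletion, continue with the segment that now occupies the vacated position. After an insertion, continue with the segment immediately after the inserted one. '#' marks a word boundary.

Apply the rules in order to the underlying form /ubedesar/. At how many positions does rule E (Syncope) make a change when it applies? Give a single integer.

2

A Degemination: no change — [ubedesar]
B Intervocalic Lenition: [ubedesar] → [uvezesar]
C Word-Final Devoicing: no change — [uvezesar]
D Initial Consonant Epenthesis: [uvezesar] → [tuvezesar]
E Syncope: [tuvezesar] → [tuvzsar]
Rule E changed 2 position(s).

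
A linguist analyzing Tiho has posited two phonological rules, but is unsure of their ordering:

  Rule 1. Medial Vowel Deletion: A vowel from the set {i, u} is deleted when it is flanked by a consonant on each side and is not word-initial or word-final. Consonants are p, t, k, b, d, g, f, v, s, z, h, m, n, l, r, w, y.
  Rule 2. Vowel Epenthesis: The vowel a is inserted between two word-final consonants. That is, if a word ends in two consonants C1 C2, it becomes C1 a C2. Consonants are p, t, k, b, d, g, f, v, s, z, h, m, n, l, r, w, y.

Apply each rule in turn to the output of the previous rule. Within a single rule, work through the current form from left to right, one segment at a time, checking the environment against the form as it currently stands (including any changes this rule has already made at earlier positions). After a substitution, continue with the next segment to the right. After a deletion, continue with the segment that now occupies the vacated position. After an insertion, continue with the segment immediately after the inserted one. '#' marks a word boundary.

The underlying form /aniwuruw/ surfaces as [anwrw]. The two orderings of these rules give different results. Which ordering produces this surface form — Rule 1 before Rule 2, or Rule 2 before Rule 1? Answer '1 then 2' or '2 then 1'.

2 then 1

Order 1 then 2:
  1 Medial Vowel Deletion: [aniwuruw] → [anwrw]
  2 Vowel Epenthesis: [anwrw] → [anwraw]
  result: [anwraw]
Order 2 then 1:
  2 Vowel Epenthesis: no change — [aniwuruw]
  1 Medial Vowel Deletion: [aniwuruw] → [anwrw]
  result: [anwrw]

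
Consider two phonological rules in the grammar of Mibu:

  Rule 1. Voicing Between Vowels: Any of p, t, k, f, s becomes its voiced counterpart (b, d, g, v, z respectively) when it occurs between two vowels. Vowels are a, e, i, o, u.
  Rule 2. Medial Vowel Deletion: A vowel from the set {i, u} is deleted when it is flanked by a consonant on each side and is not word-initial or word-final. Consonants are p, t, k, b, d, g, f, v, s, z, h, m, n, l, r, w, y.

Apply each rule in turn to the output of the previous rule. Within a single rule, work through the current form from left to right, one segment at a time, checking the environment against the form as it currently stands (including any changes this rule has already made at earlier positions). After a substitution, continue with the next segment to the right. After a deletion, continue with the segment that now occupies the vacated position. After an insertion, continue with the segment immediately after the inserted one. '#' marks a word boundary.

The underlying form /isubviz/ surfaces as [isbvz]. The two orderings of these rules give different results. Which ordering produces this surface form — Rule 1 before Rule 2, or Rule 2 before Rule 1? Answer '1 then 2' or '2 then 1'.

Order 1 then 2:
  1 Voicing Between Vowels: [isubviz] → [izubviz]
  2 Medial Vowel Deletion: [izubviz] → [izbvz]
  result: [izbvz]
Order 2 then 1:
  2 Medial Vowel Deletion: [isubviz] → [isbvz]
  1 Voicing Between Vowels: no change — [isbvz]
  result: [isbvz]

2 then 1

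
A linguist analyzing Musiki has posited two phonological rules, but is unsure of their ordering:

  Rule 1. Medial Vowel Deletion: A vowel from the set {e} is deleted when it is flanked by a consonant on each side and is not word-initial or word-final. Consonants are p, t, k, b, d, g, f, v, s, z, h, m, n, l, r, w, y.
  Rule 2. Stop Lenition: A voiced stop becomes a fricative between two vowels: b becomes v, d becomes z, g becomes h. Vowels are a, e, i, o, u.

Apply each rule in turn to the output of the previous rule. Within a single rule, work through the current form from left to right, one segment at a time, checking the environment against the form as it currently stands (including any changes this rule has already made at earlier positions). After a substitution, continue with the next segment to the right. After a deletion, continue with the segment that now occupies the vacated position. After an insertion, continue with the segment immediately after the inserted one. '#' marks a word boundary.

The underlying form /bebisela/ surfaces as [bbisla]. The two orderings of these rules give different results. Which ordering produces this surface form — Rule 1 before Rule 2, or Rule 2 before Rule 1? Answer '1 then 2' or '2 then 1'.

Order 1 then 2:
  1 Medial Vowel Deletion: [bebisela] → [bbisla]
  2 Stop Lenition: no change — [bbisla]
  result: [bbisla]
Order 2 then 1:
  2 Stop Lenition: [bebisela] → [bevisela]
  1 Medial Vowel Deletion: [bevisela] → [bvisla]
  result: [bvisla]

1 then 2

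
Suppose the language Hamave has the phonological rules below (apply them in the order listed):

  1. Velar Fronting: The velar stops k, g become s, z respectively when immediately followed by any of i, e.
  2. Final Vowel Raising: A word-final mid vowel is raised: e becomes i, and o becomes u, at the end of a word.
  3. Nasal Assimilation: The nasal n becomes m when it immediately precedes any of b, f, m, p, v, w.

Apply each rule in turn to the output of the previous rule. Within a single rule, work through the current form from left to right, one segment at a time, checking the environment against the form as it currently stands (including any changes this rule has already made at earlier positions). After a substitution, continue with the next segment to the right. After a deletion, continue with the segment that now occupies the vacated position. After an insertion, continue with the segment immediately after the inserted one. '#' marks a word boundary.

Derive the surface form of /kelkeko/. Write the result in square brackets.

1 Velar Fronting: [kelkeko] → [selseko]
2 Final Vowel Raising: [selseko] → [selseku]
3 Nasal Assimilation: no change — [selseku]

[selseku]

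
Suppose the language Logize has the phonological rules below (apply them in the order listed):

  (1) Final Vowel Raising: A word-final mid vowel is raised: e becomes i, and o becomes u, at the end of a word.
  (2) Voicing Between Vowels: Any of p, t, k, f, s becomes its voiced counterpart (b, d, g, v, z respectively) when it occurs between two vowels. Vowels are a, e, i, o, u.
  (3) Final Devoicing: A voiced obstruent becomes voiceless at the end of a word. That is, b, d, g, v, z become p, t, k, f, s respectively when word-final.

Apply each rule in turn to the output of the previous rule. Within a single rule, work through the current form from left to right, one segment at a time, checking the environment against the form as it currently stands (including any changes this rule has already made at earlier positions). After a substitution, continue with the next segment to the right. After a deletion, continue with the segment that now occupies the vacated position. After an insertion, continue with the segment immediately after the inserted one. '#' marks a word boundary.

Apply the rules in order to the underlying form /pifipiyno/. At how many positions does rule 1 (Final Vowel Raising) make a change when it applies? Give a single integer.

(1) Final Vowel Raising: [pifipiyno] → [pifipiynu]
(2) Voicing Between Vowels: [pifipiynu] → [pivibiynu]
(3) Final Devoicing: no change — [pivibiynu]
Rule 1 changed 1 position(s).

1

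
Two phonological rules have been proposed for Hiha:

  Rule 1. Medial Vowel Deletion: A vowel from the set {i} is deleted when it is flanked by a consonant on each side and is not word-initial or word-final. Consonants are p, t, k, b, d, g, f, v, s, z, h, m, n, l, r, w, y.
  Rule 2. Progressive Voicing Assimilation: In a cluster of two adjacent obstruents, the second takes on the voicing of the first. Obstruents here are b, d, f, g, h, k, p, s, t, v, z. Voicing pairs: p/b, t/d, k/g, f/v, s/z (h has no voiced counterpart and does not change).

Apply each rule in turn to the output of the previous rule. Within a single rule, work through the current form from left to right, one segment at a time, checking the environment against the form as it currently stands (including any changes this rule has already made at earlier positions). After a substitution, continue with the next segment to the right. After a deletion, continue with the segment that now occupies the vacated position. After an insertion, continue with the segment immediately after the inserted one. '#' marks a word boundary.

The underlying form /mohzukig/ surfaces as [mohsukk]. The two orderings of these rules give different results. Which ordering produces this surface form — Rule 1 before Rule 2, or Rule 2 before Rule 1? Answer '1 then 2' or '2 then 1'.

Order 1 then 2:
  1 Medial Vowel Deletion: [mohzukig] → [mohzukg]
  2 Progressive Voicing Assimilation: [mohzukg] → [mohsukk]
  result: [mohsukk]
Order 2 then 1:
  2 Progressive Voicing Assimilation: [mohzukig] → [mohsukig]
  1 Medial Vowel Deletion: [mohsukig] → [mohsukg]
  result: [mohsukg]

1 then 2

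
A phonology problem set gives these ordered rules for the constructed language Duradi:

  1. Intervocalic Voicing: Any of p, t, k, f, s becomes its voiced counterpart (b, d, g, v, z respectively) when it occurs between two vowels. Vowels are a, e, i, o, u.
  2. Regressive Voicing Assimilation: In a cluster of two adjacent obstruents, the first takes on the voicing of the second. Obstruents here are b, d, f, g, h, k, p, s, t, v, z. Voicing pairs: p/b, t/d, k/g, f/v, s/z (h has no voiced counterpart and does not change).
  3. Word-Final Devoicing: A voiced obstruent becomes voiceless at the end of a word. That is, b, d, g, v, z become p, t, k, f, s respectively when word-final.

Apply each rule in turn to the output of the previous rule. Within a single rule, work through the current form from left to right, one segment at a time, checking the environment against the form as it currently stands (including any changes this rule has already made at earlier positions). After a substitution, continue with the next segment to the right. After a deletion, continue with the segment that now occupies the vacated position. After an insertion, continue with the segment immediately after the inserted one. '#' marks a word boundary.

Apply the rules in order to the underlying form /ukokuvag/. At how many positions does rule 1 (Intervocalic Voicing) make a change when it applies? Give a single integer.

1 Intervocalic Voicing: [ukokuvag] → [ugoguvag]
2 Regressive Voicing Assimilation: no change — [ugoguvag]
3 Word-Final Devoicing: [ugoguvag] → [ugoguvak]
Rule 1 changed 2 position(s).

2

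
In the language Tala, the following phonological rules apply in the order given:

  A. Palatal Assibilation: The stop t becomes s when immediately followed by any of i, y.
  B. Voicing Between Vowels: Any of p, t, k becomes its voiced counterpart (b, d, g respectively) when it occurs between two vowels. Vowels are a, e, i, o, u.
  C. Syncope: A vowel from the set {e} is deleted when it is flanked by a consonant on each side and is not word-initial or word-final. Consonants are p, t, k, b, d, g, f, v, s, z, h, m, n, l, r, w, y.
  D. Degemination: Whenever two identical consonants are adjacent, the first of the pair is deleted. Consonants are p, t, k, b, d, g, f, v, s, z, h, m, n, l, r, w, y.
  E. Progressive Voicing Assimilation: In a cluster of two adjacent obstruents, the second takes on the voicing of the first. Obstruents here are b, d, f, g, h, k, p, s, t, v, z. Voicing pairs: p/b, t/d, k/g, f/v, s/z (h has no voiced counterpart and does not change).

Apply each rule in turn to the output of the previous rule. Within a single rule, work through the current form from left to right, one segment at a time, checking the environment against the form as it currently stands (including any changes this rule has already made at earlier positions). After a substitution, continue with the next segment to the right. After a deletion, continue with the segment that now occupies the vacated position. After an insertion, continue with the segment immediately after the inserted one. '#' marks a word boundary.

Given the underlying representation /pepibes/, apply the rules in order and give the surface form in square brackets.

A Palatal Assibilation: no change — [pepibes]
B Voicing Between Vowels: [pepibes] → [pebibes]
C Syncope: [pebibes] → [pbibs]
D Degemination: no change — [pbibs]
E Progressive Voicing Assimilation: [pbibs] → [ppibz]

[ppibz]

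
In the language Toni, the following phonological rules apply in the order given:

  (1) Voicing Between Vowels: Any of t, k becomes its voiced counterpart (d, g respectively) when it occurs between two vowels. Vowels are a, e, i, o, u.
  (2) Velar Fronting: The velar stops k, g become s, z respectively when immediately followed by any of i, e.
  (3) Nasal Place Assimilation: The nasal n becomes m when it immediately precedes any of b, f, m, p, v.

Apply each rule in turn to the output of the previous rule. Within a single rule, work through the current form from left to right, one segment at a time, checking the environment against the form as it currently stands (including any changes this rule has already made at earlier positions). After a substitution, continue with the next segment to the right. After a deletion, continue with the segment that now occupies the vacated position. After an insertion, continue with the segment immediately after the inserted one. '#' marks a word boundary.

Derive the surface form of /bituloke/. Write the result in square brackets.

(1) Voicing Between Vowels: [bituloke] → [biduloge]
(2) Velar Fronting: [biduloge] → [biduloze]
(3) Nasal Place Assimilation: no change — [biduloze]

[biduloze]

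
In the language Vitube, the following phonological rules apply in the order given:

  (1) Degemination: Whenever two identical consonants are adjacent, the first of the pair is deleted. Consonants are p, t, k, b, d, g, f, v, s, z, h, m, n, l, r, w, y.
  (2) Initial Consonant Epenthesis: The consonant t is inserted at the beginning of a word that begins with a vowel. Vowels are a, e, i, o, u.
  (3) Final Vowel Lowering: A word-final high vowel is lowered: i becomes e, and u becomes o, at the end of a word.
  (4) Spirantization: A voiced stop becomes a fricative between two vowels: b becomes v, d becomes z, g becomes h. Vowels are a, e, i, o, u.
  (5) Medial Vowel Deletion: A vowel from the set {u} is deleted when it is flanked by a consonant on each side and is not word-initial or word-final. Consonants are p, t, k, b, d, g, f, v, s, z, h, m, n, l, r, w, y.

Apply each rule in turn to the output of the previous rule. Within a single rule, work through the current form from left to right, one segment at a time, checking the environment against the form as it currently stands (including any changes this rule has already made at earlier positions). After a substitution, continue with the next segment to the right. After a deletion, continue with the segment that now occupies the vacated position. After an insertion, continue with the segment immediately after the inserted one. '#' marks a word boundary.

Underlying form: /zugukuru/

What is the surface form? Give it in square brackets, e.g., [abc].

(1) Degemination: no change — [zugukuru]
(2) Initial Consonant Epenthesis: no change — [zugukuru]
(3) Final Vowel Lowering: [zugukuru] → [zugukuro]
(4) Spirantization: [zugukuro] → [zuhukuro]
(5) Medial Vowel Deletion: [zuhukuro] → [zhkro]

[zhkro]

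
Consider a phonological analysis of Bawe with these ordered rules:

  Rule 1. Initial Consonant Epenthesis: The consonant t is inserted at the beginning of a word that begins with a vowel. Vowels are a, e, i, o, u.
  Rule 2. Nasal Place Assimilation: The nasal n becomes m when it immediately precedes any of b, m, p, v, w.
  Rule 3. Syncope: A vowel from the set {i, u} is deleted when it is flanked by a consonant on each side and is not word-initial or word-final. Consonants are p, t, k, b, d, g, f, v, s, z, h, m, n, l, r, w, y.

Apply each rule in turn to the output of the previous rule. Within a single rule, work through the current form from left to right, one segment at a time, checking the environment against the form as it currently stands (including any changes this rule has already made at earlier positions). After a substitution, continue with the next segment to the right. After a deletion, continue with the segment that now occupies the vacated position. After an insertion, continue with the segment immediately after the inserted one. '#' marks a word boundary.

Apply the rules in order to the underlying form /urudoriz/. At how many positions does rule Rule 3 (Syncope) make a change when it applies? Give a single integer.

3

Rule 1 Initial Consonant Epenthesis: [urudoriz] → [turudoriz]
Rule 2 Nasal Place Assimilation: no change — [turudoriz]
Rule 3 Syncope: [turudoriz] → [trdorz]
Rule Rule 3 changed 3 position(s).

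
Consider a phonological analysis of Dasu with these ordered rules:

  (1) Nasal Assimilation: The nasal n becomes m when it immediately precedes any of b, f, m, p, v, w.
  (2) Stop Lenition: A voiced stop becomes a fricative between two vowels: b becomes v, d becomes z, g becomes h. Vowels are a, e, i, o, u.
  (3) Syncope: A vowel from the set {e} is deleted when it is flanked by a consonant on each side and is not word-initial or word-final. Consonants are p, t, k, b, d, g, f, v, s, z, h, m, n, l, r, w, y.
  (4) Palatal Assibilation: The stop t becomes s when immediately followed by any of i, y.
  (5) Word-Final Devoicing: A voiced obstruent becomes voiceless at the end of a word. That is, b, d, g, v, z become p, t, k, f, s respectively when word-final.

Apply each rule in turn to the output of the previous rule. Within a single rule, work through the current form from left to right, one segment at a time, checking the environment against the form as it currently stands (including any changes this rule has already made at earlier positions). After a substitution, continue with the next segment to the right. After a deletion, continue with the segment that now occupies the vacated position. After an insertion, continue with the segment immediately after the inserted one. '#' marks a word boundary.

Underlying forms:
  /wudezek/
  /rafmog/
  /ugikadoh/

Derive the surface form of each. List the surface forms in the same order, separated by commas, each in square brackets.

/wudezek/:
  (1) Nasal Assimilation: no change — [wudezek]
  (2) Stop Lenition: [wudezek] → [wuzezek]
  (3) Syncope: [wuzezek] → [wuzzk]
  (4) Palatal Assibilation: no change — [wuzzk]
  (5) Word-Final Devoicing: no change — [wuzzk]
/rafmog/:
  (1) Nasal Assimilation: no change — [rafmog]
  (2) Stop Lenition: no change — [rafmog]
  (3) Syncope: no change — [rafmog]
  (4) Palatal Assibilation: no change — [rafmog]
  (5) Word-Final Devoicing: [rafmog] → [rafmok]
/ugikadoh/:
  (1) Nasal Assimilation: no change — [ugikadoh]
  (2) Stop Lenition: [ugikadoh] → [uhikazoh]
  (3) Syncope: no change — [uhikazoh]
  (4) Palatal Assibilation: no change — [uhikazoh]
  (5) Word-Final Devoicing: no change — [uhikazoh]

[wuzzk], [rafmok], [uhikazoh]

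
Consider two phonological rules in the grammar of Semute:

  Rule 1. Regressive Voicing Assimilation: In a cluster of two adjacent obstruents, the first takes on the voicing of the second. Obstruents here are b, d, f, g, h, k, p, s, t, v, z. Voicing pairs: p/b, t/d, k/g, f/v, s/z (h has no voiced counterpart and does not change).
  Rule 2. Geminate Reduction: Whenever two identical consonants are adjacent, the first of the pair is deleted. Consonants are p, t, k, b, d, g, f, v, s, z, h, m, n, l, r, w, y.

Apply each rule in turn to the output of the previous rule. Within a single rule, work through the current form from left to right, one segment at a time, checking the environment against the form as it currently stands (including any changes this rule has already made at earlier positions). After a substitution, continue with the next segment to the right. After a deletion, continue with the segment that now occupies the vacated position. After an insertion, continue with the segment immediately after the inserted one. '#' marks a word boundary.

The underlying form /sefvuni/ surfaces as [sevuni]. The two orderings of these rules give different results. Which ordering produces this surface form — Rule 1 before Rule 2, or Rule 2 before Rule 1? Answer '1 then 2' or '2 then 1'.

1 then 2

Order 1 then 2:
  1 Regressive Voicing Assimilation: [sefvuni] → [sevvuni]
  2 Geminate Reduction: [sevvuni] → [sevuni]
  result: [sevuni]
Order 2 then 1:
  2 Geminate Reduction: no change — [sefvuni]
  1 Regressive Voicing Assimilation: [sefvuni] → [sevvuni]
  result: [sevvuni]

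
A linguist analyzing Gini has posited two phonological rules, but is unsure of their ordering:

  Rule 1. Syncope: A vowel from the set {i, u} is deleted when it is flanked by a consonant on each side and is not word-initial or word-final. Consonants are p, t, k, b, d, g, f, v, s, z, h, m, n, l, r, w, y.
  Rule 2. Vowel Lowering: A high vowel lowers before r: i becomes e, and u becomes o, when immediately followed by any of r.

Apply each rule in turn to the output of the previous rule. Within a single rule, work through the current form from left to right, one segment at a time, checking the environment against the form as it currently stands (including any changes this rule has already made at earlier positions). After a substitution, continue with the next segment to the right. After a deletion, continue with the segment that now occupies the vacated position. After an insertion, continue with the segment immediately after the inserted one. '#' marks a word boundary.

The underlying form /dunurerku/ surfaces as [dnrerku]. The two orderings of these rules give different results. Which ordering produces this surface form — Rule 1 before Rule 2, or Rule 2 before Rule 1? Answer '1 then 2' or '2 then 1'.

Order 1 then 2:
  1 Syncope: [dunurerku] → [dnrerku]
  2 Vowel Lowering: no change — [dnrerku]
  result: [dnrerku]
Order 2 then 1:
  2 Vowel Lowering: [dunurerku] → [dunorerku]
  1 Syncope: [dunorerku] → [dnorerku]
  result: [dnorerku]

1 then 2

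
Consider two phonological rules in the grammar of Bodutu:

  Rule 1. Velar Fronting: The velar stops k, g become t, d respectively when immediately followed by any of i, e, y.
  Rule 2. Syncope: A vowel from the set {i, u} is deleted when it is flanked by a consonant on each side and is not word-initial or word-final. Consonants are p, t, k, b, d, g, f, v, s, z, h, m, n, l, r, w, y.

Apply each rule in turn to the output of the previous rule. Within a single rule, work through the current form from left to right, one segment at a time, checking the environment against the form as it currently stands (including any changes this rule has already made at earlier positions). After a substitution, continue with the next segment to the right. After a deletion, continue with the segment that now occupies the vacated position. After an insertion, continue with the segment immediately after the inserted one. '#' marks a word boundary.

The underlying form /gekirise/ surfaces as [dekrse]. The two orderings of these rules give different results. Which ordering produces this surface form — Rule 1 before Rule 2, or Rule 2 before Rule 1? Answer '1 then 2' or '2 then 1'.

Order 1 then 2:
  1 Velar Fronting: [gekirise] → [detirise]
  2 Syncope: [detirise] → [detrse]
  result: [detrse]
Order 2 then 1:
  2 Syncope: [gekirise] → [gekrse]
  1 Velar Fronting: [gekrse] → [dekrse]
  result: [dekrse]

2 then 1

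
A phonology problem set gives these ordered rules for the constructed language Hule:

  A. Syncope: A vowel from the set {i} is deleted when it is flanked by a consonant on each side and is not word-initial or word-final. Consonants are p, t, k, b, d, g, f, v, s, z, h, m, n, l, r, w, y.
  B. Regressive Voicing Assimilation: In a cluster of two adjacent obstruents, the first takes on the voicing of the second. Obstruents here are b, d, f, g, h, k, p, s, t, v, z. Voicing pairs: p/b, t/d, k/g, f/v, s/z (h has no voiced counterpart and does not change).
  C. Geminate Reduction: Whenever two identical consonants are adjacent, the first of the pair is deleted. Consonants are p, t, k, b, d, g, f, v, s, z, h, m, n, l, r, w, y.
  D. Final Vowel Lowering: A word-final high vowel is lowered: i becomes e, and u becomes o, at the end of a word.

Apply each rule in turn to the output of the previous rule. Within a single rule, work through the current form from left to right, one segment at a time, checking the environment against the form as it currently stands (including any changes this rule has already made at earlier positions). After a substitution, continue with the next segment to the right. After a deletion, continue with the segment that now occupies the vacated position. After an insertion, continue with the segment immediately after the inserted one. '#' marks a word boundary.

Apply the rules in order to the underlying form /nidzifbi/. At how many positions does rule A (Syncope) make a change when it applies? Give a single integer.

2

A Syncope: [nidzifbi] → [ndzfbi]
B Regressive Voicing Assimilation: [ndzfbi] → [ndsvbi]
C Geminate Reduction: no change — [ndsvbi]
D Final Vowel Lowering: [ndsvbi] → [ndsvbe]
Rule A changed 2 position(s).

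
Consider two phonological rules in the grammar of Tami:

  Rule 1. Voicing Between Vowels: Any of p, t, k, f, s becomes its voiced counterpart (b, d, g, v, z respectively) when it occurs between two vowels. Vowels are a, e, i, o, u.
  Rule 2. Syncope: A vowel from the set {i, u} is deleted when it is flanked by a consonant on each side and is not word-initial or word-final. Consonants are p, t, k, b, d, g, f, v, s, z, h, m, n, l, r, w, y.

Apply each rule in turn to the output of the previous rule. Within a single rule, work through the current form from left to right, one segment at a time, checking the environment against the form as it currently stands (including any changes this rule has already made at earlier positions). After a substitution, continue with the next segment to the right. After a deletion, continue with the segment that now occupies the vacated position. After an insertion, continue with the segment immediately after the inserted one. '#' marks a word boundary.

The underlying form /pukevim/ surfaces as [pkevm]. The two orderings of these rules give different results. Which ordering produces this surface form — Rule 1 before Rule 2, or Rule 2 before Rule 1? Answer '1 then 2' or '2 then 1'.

2 then 1

Order 1 then 2:
  1 Voicing Between Vowels: [pukevim] → [pugevim]
  2 Syncope: [pugevim] → [pgevm]
  result: [pgevm]
Order 2 then 1:
  2 Syncope: [pukevim] → [pkevm]
  1 Voicing Between Vowels: no change — [pkevm]
  result: [pkevm]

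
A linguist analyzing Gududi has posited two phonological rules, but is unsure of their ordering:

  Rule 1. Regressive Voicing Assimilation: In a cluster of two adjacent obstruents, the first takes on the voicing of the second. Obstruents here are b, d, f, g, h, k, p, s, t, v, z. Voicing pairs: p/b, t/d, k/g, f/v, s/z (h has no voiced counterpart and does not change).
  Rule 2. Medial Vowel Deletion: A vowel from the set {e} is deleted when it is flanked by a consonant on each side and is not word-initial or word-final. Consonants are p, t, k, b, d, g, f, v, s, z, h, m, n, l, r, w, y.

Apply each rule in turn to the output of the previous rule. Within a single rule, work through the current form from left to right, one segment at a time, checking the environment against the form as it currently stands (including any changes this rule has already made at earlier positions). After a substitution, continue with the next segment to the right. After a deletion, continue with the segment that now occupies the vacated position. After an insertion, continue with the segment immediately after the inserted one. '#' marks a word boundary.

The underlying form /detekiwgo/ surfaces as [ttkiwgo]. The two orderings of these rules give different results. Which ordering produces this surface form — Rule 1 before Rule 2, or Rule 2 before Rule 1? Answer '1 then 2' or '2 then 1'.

Order 1 then 2:
  1 Regressive Voicing Assimilation: no change — [detekiwgo]
  2 Medial Vowel Deletion: [detekiwgo] → [dtkiwgo]
  result: [dtkiwgo]
Order 2 then 1:
  2 Medial Vowel Deletion: [detekiwgo] → [dtkiwgo]
  1 Regressive Voicing Assimilation: [dtkiwgo] → [ttkiwgo]
  result: [ttkiwgo]

2 then 1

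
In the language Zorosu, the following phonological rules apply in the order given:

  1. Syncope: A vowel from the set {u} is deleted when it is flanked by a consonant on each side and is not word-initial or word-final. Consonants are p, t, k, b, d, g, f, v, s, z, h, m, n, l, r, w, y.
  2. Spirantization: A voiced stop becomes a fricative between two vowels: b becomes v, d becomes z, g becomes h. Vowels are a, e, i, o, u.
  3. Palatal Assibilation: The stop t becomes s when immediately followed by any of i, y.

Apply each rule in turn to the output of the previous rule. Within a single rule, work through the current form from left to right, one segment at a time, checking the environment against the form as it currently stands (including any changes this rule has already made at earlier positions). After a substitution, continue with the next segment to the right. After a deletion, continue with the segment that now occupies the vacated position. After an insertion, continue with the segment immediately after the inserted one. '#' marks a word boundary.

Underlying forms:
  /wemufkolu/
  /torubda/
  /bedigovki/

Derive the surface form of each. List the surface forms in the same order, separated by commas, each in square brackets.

[wemfkolu], [torbda], [bezihovki]

/wemufkolu/:
  1 Syncope: [wemufkolu] → [wemfkolu]
  2 Spirantization: no change — [wemfkolu]
  3 Palatal Assibilation: no change — [wemfkolu]
/torubda/:
  1 Syncope: [torubda] → [torbda]
  2 Spirantization: no change — [torbda]
  3 Palatal Assibilation: no change — [torbda]
/bedigovki/:
  1 Syncope: no change — [bedigovki]
  2 Spirantization: [bedigovki] → [bezihovki]
  3 Palatal Assibilation: no change — [bezihovki]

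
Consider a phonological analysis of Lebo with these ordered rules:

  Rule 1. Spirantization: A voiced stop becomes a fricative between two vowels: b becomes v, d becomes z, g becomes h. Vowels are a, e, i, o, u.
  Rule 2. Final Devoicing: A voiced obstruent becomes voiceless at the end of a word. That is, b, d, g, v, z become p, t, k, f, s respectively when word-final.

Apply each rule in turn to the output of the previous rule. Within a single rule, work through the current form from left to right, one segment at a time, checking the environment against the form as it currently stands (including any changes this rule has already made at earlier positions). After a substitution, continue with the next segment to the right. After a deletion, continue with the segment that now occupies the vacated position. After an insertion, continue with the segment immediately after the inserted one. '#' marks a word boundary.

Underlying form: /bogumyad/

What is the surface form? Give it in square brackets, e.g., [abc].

Rule 1 Spirantization: [bogumyad] → [bohumyad]
Rule 2 Final Devoicing: [bohumyad] → [bohumyat]

[bohumyat]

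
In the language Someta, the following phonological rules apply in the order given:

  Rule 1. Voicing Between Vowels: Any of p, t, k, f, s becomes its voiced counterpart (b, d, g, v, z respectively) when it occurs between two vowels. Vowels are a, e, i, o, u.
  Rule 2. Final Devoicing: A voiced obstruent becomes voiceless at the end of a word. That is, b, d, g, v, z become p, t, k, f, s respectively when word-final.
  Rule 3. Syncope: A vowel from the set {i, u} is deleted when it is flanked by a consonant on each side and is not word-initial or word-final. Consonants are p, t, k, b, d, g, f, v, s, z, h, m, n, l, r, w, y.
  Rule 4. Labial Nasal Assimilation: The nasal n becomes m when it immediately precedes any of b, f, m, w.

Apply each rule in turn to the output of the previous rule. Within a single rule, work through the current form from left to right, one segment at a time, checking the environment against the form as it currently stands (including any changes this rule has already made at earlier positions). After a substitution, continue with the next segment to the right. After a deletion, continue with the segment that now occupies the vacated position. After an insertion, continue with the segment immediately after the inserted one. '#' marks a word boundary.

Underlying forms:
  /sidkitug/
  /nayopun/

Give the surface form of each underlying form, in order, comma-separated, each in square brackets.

[sdkdk], [nayobn]

/sidkitug/:
  Rule 1 Voicing Between Vowels: [sidkitug] → [sidkidug]
  Rule 2 Final Devoicing: [sidkidug] → [sidkiduk]
  Rule 3 Syncope: [sidkiduk] → [sdkdk]
  Rule 4 Labial Nasal Assimilation: no change — [sdkdk]
/nayopun/:
  Rule 1 Voicing Between Vowels: [nayopun] → [nayobun]
  Rule 2 Final Devoicing: no change — [nayobun]
  Rule 3 Syncope: [nayobun] → [nayobn]
  Rule 4 Labial Nasal Assimilation: no change — [nayobn]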